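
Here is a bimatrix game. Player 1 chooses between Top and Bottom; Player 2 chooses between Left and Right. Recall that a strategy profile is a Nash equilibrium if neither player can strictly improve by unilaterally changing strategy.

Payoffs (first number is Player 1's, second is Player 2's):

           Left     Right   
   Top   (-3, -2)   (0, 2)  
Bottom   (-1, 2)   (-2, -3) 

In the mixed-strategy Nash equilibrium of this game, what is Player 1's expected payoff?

First find y, the probability Player 2 plays Left, from Player 1's indifference between Top and Bottom: −3y = −y − 2(1−y), giving y = 1/2.
Since Player 1 is indifferent in equilibrium, Player 1's expected payoff equals the payoff from either row against (1/2, 1/2). Using Top: −3(1/2) = -3/2.

-3/2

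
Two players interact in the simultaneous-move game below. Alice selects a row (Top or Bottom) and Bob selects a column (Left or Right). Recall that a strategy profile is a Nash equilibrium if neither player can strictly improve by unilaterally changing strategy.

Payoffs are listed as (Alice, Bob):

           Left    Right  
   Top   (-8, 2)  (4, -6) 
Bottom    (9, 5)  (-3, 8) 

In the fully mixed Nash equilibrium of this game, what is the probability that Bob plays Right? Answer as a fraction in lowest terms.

Let c be the probability that Bob plays Left. In a completely mixed equilibrium, Alice must be indifferent between Top and Bottom.
Alice's expected payoff from Top is −8c + 4(1−c); from Bottom it is 9c − 3(1−c).
Setting these equal: −12c + 4 = 12c − 3, so c = 7/24.
Therefore Bob plays Right with probability 1 − 7/24 = 17/24.

17/24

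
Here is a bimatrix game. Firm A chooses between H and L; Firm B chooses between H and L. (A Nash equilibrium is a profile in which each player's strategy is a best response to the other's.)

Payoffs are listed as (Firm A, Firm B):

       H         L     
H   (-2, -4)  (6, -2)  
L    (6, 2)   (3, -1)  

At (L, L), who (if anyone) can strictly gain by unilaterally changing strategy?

Both

Firm A at (L, L) earns 3; deviating to H yields 6 — a strict improvement.
Firm B earns -1; deviating to H yields 2 — a strict improvement.
Both Firm A and Firm B have strictly profitable deviations.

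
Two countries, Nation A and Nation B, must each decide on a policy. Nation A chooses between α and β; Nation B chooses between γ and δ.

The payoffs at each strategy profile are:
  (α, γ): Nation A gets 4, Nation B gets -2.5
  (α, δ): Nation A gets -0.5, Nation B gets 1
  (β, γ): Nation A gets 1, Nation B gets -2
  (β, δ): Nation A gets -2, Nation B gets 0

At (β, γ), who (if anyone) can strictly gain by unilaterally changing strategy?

Nation A at (β, γ) earns 1; deviating to α yields 4 — a strict improvement.
Nation B earns -2; deviating to δ yields 0 — a strict improvement.
Both Nation A and Nation B have strictly profitable deviations.

Both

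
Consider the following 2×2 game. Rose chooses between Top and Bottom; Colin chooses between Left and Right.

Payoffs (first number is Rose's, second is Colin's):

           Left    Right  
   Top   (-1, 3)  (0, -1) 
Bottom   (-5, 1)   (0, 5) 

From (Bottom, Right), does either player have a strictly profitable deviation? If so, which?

Neither

Rose at (Bottom, Right) earns 0; deviating to Top yields 0 — not better.
Colin earns 5; deviating to Left yields 1 — not better.
Neither player can strictly improve; the profile is a Nash equilibrium.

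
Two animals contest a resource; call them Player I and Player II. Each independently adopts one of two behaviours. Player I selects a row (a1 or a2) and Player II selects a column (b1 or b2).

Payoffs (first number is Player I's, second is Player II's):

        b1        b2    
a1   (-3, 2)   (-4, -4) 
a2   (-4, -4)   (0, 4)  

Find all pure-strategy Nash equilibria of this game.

(a1, b1): Player I gets -3 ≥ -4 from a2, and Player II gets 2 ≥ -4 from b2 — Nash equilibrium.
(a1, b2): Player I prefers a2 (0 > -4); Player II prefers b1 (2 > -4) — not an equilibrium.
(a2, b1): Player I prefers a1 (-3 > -4); Player II prefers b2 (4 > -4) — not an equilibrium.
(a2, b2): Player I gets 0 ≥ -4 from a1, and Player II gets 4 ≥ -4 from b1 — Nash equilibrium.

(a1, b1) and (a2, b2)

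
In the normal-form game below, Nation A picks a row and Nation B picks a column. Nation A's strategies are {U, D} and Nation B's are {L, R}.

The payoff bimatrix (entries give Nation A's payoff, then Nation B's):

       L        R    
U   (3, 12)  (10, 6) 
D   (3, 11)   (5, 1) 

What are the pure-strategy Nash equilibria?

(U, L) and (D, L)

(U, L): Nation A gets 3 ≥ 3 from D, and Nation B gets 12 ≥ 6 from R — Nash equilibrium.
(U, R): Nation B prefers L (12 > 6) — not an equilibrium.
(D, L): Nation A gets 3 ≥ 3 from U, and Nation B gets 11 ≥ 1 from R — Nash equilibrium.
(D, R): Nation A prefers U (10 > 5); Nation B prefers L (11 > 1) — not an equilibrium.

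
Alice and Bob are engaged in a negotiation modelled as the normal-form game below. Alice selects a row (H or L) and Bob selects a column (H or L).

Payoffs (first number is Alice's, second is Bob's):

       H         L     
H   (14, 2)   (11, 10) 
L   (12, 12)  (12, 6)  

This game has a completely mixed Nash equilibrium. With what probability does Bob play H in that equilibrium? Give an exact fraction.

1/3

Let c be the probability that Bob plays H. In a completely mixed equilibrium, Alice must be indifferent between H and L.
Alice's expected payoff from H is 14c + 11(1−c); from L it is 12c + 12(1−c).
Setting these equal: 3c + 11 = 12, so c = 1/3.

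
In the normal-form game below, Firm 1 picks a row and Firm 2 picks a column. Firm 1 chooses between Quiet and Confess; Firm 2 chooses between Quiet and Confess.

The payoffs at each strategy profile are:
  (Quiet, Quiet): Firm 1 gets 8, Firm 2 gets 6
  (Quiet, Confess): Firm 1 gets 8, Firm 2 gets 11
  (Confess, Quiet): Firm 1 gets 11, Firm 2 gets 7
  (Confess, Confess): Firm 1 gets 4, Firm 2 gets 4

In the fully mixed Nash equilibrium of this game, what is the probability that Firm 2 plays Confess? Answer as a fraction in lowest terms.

Let c be the probability that Firm 2 plays Quiet. In a completely mixed equilibrium, Firm 1 must be indifferent between Quiet and Confess.
Firm 1's expected payoff from Quiet is 8c + 8(1−c); from Confess it is 11c + 4(1−c).
Setting these equal: 8 = 7c + 4, so c = 4/7.
Therefore Firm 2 plays Confess with probability 1 − 4/7 = 3/7.

3/7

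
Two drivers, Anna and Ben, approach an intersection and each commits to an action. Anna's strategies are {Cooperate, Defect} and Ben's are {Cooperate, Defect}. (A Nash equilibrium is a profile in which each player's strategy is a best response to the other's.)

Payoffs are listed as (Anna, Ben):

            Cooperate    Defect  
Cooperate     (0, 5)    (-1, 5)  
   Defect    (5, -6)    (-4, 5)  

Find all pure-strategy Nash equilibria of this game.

(Cooperate, Defect)

(Cooperate, Cooperate): Anna prefers Defect (5 > 0) — not an equilibrium.
(Cooperate, Defect): Anna gets -1 ≥ -4 from Defect, and Ben gets 5 ≥ 5 from Cooperate — Nash equilibrium.
(Defect, Cooperate): Ben prefers Defect (5 > -6) — not an equilibrium.
(Defect, Defect): Anna prefers Cooperate (-1 > -4) — not an equilibrium.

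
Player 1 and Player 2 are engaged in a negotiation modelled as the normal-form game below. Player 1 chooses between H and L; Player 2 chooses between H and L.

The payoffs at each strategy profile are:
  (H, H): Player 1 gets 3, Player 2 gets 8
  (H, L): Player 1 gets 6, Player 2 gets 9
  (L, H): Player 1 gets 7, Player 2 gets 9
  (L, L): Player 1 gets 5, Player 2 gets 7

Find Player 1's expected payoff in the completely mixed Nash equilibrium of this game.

27/5

First find y, the probability Player 2 plays H, from Player 1's indifference between H and L: 3y + 6(1−y) = 7y + 5(1−y), giving y = 1/5.
Since Player 1 is indifferent in equilibrium, Player 1's expected payoff equals the payoff from either row against (1/5, 4/5). Using H: 3(1/5) + 6(4/5) = 27/5.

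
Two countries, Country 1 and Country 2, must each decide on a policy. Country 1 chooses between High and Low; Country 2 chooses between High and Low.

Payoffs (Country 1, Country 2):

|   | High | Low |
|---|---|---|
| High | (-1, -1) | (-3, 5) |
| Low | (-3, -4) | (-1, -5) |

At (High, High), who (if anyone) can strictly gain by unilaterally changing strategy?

Country 2

Country 1 at (High, High) earns -1; deviating to Low yields -3 — not better.
Country 2 earns -1; deviating to Low yields 5 — a strict improvement.
Only Country 2 has a strictly profitable deviation.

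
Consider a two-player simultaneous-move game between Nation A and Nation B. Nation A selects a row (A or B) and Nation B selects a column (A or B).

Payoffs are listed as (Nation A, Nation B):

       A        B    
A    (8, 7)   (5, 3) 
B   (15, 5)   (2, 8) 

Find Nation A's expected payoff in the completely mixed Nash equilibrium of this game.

59/10

First find q, the probability Nation B plays A, from Nation A's indifference between A and B: 8q + 5(1−q) = 15q + 2(1−q), giving q = 3/10.
Since Nation A is indifferent in equilibrium, Nation A's expected payoff equals the payoff from either row against (3/10, 7/10). Using A: 8(3/10) + 5(7/10) = 59/10.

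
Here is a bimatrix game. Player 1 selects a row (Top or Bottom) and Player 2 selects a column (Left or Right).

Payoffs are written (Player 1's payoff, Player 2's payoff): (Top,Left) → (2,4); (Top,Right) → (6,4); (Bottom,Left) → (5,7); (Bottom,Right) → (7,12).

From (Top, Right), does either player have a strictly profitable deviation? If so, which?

Player 1 at (Top, Right) earns 6; deviating to Bottom yields 7 — a strict improvement.
Player 2 earns 4; deviating to Left yields 4 — not better.
Only Player 1 has a strictly profitable deviation.

Player 1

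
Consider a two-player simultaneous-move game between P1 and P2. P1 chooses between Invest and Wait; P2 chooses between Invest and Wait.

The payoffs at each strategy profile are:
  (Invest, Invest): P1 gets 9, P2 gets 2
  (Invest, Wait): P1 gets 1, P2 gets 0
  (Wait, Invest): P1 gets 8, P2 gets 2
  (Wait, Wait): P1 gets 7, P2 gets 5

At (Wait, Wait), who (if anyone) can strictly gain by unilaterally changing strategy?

Neither

P1 at (Wait, Wait) earns 7; deviating to Invest yields 1 — not better.
P2 earns 5; deviating to Invest yields 2 — not better.
Neither player can strictly improve; the profile is a Nash equilibrium.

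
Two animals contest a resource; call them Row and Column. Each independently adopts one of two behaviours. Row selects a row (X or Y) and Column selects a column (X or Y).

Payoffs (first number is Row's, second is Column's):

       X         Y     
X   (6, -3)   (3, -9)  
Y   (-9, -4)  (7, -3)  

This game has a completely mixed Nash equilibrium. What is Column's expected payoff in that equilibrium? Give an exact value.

-27/7

First find x, the probability Row plays X, from Column's indifference between X and Y: −3x − 4(1−x) = −9x − 3(1−x), giving x = 1/7.
Since Column is indifferent in equilibrium, Column's expected payoff equals the payoff from either column against (1/7, 6/7). Using X: −3(1/7) − 4(6/7) = -27/7.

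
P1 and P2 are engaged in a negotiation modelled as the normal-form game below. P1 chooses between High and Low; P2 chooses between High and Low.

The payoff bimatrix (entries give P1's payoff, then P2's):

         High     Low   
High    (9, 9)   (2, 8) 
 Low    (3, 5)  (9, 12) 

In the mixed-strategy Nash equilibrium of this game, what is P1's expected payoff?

75/13

First find y, the probability P2 plays High, from P1's indifference between High and Low: 9y + 2(1−y) = 3y + 9(1−y), giving y = 7/13.
Since P1 is indifferent in equilibrium, P1's expected payoff equals the payoff from either row against (7/13, 6/13). Using High: 9(7/13) + 2(6/13) = 75/13.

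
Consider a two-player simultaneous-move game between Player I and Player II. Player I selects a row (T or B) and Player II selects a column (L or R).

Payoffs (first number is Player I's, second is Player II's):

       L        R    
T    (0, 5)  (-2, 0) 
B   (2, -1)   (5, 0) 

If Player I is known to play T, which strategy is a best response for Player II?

Against T, Player II earns 5 from L and 0 from R.
So L is the best response.

L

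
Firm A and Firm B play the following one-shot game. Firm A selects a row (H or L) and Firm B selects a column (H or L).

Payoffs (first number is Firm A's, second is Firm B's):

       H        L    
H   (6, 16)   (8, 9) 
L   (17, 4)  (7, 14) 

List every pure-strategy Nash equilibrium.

(H, H): Firm A prefers L (17 > 6) — not an equilibrium.
(H, L): Firm B prefers H (16 > 9) — not an equilibrium.
(L, H): Firm B prefers L (14 > 4) — not an equilibrium.
(L, L): Firm A prefers H (8 > 7) — not an equilibrium.

none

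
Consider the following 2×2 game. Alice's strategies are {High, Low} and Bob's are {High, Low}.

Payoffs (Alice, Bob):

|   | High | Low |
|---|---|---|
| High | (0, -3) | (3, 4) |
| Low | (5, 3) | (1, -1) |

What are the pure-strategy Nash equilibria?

(High, High): Alice prefers Low (5 > 0); Bob prefers Low (4 > -3) — not an equilibrium.
(High, Low): Alice gets 3 ≥ 1 from Low, and Bob gets 4 ≥ -3 from High — Nash equilibrium.
(Low, High): Alice gets 5 ≥ 0 from High, and Bob gets 3 ≥ -1 from Low — Nash equilibrium.
(Low, Low): Alice prefers High (3 > 1); Bob prefers High (3 > -1) — not an equilibrium.

(High, Low) and (Low, High)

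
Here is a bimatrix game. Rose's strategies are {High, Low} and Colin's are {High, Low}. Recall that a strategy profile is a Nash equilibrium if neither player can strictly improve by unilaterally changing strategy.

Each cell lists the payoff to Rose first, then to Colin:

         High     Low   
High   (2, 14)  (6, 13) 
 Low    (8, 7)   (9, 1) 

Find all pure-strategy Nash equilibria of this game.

(High, High): Rose prefers Low (8 > 2) — not an equilibrium.
(High, Low): Rose prefers Low (9 > 6); Colin prefers High (14 > 13) — not an equilibrium.
(Low, High): Rose gets 8 ≥ 2 from High, and Colin gets 7 ≥ 1 from Low — Nash equilibrium.
(Low, Low): Colin prefers High (7 > 1) — not an equilibrium.

(Low, High)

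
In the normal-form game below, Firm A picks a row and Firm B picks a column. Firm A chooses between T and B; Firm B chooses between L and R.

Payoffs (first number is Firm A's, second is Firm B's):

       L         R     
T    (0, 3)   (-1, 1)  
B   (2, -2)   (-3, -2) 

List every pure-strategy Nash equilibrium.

(B, L)

(T, L): Firm A prefers B (2 > 0) — not an equilibrium.
(T, R): Firm B prefers L (3 > 1) — not an equilibrium.
(B, L): Firm A gets 2 ≥ 0 from T, and Firm B gets -2 ≥ -2 from R — Nash equilibrium.
(B, R): Firm A prefers T (-1 > -3) — not an equilibrium.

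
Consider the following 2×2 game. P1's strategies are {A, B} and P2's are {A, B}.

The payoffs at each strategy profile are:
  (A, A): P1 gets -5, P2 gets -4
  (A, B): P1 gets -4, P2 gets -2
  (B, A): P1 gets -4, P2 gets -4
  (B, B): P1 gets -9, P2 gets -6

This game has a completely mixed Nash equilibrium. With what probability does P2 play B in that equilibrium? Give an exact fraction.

1/6

Let c be the probability that P2 plays A. In a completely mixed equilibrium, P1 must be indifferent between A and B.
P1's expected payoff from A is −5c − 4(1−c); from B it is −4c − 9(1−c).
Setting these equal: −c − 4 = 5c − 9, so c = 5/6.
Therefore P2 plays B with probability 1 − 5/6 = 1/6.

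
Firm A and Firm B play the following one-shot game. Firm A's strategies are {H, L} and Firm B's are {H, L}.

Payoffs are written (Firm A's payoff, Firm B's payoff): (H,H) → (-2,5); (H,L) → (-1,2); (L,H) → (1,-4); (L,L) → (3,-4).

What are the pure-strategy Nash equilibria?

(L, H) and (L, L)

(H, H): Firm A prefers L (1 > -2) — not an equilibrium.
(H, L): Firm A prefers L (3 > -1); Firm B prefers H (5 > 2) — not an equilibrium.
(L, H): Firm A gets 1 ≥ -2 from H, and Firm B gets -4 ≥ -4 from L — Nash equilibrium.
(L, L): Firm A gets 3 ≥ -1 from H, and Firm B gets -4 ≥ -4 from H — Nash equilibrium.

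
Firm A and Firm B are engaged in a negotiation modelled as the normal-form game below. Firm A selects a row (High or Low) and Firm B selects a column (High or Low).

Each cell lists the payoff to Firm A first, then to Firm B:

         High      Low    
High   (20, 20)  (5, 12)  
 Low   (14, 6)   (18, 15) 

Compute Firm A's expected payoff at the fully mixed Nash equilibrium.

First find y, the probability Firm B plays High, from Firm A's indifference between High and Low: 20y + 5(1−y) = 14y + 18(1−y), giving y = 13/19.
Since Firm A is indifferent in equilibrium, Firm A's expected payoff equals the payoff from either row against (13/19, 6/19). Using High: 20(13/19) + 5(6/19) = 290/19.

290/19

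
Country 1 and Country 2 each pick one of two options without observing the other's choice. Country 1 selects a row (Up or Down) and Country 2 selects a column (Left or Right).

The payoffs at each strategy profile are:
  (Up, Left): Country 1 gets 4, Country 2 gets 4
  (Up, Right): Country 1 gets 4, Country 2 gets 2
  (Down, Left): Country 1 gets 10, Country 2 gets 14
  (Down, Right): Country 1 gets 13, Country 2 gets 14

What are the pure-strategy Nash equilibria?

(Up, Left): Country 1 prefers Down (10 > 4) — not an equilibrium.
(Up, Right): Country 1 prefers Down (13 > 4); Country 2 prefers Left (4 > 2) — not an equilibrium.
(Down, Left): Country 1 gets 10 ≥ 4 from Up, and Country 2 gets 14 ≥ 14 from Right — Nash equilibrium.
(Down, Right): Country 1 gets 13 ≥ 4 from Up, and Country 2 gets 14 ≥ 14 from Left — Nash equilibrium.

(Down, Left) and (Down, Right)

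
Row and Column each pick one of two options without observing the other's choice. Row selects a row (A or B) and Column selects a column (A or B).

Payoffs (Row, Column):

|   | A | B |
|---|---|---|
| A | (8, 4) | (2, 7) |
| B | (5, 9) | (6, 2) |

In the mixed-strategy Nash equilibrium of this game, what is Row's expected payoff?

38/7

First find y, the probability Column plays A, from Row's indifference between A and B: 8y + 2(1−y) = 5y + 6(1−y), giving y = 4/7.
Since Row is indifferent in equilibrium, Row's expected payoff equals the payoff from either row against (4/7, 3/7). Using A: 8(4/7) + 2(3/7) = 38/7.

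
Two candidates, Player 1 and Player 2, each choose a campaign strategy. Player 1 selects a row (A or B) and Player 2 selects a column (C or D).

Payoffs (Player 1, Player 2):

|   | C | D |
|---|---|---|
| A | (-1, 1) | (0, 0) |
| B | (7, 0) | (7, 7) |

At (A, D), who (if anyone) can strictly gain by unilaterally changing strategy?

Player 1 at (A, D) earns 0; deviating to B yields 7 — a strict improvement.
Player 2 earns 0; deviating to C yields 1 — a strict improvement.
Both Player 1 and Player 2 have strictly profitable deviations.

Both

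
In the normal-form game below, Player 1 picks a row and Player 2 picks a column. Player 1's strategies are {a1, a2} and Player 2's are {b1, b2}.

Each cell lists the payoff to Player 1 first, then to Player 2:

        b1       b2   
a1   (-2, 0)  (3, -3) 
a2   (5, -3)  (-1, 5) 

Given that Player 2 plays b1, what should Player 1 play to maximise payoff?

Against b1, Player 1 earns -2 from a1 and 5 from a2.
So a2 is the best response.

a2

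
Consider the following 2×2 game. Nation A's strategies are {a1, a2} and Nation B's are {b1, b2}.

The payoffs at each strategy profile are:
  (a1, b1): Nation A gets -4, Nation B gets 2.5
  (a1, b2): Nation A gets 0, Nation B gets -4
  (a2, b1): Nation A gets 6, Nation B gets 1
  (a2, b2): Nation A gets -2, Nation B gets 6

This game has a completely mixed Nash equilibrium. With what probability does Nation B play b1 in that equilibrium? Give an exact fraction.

1/6

Let c be the probability that Nation B plays b1. In a completely mixed equilibrium, Nation A must be indifferent between a1 and a2.
Nation A's expected payoff from a1 is −4c; from a2 it is 6c − 2(1−c).
Setting these equal: −4c = 8c − 2, so c = 1/6.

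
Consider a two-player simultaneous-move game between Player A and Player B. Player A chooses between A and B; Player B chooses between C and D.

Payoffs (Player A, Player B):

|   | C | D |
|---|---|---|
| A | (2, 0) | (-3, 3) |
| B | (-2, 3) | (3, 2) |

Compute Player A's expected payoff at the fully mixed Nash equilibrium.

First find q, the probability Player B plays C, from Player A's indifference between A and B: 2q − 3(1−q) = −2q + 3(1−q), giving q = 3/5.
Since Player A is indifferent in equilibrium, Player A's expected payoff equals the payoff from either row against (3/5, 2/5). Using A: 2(3/5) − 3(2/5) = 0.

0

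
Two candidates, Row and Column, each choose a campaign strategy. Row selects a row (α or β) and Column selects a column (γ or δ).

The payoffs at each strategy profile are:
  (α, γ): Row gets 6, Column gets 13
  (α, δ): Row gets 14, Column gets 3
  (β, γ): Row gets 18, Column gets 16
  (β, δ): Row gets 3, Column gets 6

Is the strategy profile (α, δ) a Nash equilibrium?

No

At (α, δ), Row earns 14; switching to β would give 3, so Row has no profitable deviation.
Column earns 3; switching to γ would give 13, so Column would deviate.
Since at least one player can profitably deviate, this is not a Nash equilibrium.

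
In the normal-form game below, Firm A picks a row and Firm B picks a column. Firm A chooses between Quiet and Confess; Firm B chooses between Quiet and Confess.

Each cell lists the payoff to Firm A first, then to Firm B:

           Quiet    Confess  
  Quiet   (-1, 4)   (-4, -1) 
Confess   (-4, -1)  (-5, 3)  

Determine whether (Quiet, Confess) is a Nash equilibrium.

At (Quiet, Confess), Firm A earns -4; switching to Confess would give -5, so Firm A has no profitable deviation.
Firm B earns -1; switching to Quiet would give 4, so Firm B would deviate.
Since at least one player can profitably deviate, this is not a Nash equilibrium.

No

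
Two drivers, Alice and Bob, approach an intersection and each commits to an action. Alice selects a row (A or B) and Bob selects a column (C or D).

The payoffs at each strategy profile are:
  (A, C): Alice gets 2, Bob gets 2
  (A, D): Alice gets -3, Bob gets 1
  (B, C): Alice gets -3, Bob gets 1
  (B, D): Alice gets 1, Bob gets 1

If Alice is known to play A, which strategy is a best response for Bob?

Against A, Bob earns 2 from C and 1 from D.
So C is the best response.

C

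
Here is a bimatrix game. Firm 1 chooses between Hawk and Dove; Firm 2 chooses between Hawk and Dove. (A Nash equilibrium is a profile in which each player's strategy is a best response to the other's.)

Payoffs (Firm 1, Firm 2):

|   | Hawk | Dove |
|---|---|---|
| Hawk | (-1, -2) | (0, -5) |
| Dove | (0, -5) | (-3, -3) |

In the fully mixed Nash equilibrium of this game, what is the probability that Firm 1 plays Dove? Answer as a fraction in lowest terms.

3/5

Let r be the probability that Firm 1 plays Hawk. In a completely mixed equilibrium, Firm 2 must be indifferent between Hawk and Dove.
Firm 2's expected payoff from Hawk is −2r − 5(1−r); from Dove it is −5r − 3(1−r).
Setting these equal: 3r − 5 = −2r − 3, so r = 2/5.
Therefore Firm 1 plays Dove with probability 1 − 2/5 = 3/5.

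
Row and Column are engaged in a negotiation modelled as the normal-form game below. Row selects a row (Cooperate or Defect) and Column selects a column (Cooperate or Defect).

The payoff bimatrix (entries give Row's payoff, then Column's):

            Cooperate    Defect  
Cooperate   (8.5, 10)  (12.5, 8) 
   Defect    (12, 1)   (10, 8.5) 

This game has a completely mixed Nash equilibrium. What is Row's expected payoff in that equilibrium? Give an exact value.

First find q, the probability Column plays Cooperate, from Row's indifference between Cooperate and Defect: 8.5q + 12.5(1−q) = 12q + 10(1−q), giving q = 5/12.
Since Row is indifferent in equilibrium, Row's expected payoff equals the payoff from either row against (5/12, 7/12). Using Cooperate: 8.5(5/12) + 12.5(7/12) = 65/6.

65/6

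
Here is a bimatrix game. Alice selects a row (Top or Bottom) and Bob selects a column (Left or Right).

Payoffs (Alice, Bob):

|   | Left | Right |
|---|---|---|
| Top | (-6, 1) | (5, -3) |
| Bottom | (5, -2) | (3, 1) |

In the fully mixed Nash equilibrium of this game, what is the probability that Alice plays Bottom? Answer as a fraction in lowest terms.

4/7

Let p be the probability that Alice plays Top. In a completely mixed equilibrium, Bob must be indifferent between Left and Right.
Bob's expected payoff from Left is p − 2(1−p); from Right it is −3p + (1−p).
Setting these equal: 3p − 2 = −4p + 1, so p = 3/7.
Therefore Alice plays Bottom with probability 1 − 3/7 = 4/7.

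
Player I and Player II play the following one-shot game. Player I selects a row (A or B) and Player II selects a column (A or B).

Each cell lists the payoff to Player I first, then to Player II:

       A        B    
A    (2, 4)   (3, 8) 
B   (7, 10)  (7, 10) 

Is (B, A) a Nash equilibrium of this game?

Yes

At (B, A), Player I earns 7; switching to A would give 2, so Player I has no profitable deviation.
Player II earns 10; switching to B would give 10, so Player II has no profitable deviation.
Neither player can gain by a unilateral deviation, so this profile is a Nash equilibrium.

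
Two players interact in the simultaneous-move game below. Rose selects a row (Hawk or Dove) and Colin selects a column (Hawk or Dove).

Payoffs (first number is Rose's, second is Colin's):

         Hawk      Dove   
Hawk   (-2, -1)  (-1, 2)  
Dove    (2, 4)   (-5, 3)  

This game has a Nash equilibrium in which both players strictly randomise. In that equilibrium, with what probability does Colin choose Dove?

Let y be the probability that Colin plays Hawk. In a completely mixed equilibrium, Rose must be indifferent between Hawk and Dove.
Rose's expected payoff from Hawk is −2y − (1−y); from Dove it is 2y − 5(1−y).
Setting these equal: −y − 1 = 7y − 5, so y = 1/2.
Therefore Colin plays Dove with probability 1 − 1/2 = 1/2.

1/2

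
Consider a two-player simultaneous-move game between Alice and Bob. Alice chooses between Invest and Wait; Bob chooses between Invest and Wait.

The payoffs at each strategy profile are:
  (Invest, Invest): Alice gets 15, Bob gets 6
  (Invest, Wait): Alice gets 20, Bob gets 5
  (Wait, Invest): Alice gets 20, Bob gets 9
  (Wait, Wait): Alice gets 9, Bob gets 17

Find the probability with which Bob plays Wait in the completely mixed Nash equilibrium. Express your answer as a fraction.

5/16

Let c be the probability that Bob plays Invest. In a completely mixed equilibrium, Alice must be indifferent between Invest and Wait.
Alice's expected payoff from Invest is 15c + 20(1−c); from Wait it is 20c + 9(1−c).
Setting these equal: −5c + 20 = 11c + 9, so c = 11/16.
Therefore Bob plays Wait with probability 1 − 11/16 = 5/16.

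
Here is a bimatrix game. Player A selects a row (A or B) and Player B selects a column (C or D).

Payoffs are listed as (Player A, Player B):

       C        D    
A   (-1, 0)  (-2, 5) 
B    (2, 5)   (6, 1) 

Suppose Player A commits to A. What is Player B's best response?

D

Against A, Player B earns 0 from C and 5 from D.
So D is the best response.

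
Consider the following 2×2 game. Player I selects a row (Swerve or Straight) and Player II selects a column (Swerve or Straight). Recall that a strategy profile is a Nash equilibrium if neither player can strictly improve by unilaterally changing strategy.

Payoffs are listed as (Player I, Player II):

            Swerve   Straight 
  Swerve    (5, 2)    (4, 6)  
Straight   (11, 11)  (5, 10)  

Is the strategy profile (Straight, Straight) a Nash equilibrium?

No

At (Straight, Straight), Player I earns 5; switching to Swerve would give 4, so Player I has no profitable deviation.
Player II earns 10; switching to Swerve would give 11, so Player II would deviate.
Since at least one player can profitably deviate, this is not a Nash equilibrium.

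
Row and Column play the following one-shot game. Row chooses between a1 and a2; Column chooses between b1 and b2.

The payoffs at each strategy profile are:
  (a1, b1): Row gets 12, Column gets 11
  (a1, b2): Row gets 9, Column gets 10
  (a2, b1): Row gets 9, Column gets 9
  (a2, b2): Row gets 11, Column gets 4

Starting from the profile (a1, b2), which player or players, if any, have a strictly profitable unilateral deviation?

Row at (a1, b2) earns 9; deviating to a2 yields 11 — a strict improvement.
Column earns 10; deviating to b1 yields 11 — a strict improvement.
Both Row and Column have strictly profitable deviations.

Both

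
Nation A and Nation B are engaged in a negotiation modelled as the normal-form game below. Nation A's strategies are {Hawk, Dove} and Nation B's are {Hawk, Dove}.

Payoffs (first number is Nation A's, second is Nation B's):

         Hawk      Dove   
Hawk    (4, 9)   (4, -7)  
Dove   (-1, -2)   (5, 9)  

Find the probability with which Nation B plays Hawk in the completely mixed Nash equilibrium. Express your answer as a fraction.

Let q be the probability that Nation B plays Hawk. In a completely mixed equilibrium, Nation A must be indifferent between Hawk and Dove.
Nation A's expected payoff from Hawk is 4q + 4(1−q); from Dove it is −q + 5(1−q).
Setting these equal: 4 = −6q + 5, so q = 1/6.

1/6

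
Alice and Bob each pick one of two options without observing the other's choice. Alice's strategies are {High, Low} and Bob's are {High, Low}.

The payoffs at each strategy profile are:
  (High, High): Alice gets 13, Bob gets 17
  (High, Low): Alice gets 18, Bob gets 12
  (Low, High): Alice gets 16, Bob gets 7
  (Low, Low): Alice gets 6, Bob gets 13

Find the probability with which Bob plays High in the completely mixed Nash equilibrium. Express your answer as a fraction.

Let y be the probability that Bob plays High. In a completely mixed equilibrium, Alice must be indifferent between High and Low.
Alice's expected payoff from High is 13y + 18(1−y); from Low it is 16y + 6(1−y).
Setting these equal: −5y + 18 = 10y + 6, so y = 4/5.

4/5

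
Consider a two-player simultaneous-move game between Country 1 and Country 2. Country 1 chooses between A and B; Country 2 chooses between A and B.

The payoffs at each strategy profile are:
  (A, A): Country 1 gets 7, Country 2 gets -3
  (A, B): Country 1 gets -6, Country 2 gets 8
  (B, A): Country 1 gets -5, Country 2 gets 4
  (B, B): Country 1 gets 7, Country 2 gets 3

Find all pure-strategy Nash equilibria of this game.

none

(A, A): Country 2 prefers B (8 > -3) — not an equilibrium.
(A, B): Country 1 prefers B (7 > -6) — not an equilibrium.
(B, A): Country 1 prefers A (7 > -5) — not an equilibrium.
(B, B): Country 2 prefers A (4 > 3) — not an equilibrium.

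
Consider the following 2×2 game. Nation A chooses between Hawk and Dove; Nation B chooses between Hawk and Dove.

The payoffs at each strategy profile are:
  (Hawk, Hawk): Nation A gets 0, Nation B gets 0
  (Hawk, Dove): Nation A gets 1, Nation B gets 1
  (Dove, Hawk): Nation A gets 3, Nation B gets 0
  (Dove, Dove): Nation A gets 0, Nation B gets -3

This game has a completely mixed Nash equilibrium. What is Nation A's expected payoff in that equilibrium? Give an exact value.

3/4

First find y, the probability Nation B plays Hawk, from Nation A's indifference between Hawk and Dove: (1−y) = 3y, giving y = 1/4.
Since Nation A is indifferent in equilibrium, Nation A's expected payoff equals the payoff from either row against (1/4, 3/4). Using Hawk: (3/4) = 3/4.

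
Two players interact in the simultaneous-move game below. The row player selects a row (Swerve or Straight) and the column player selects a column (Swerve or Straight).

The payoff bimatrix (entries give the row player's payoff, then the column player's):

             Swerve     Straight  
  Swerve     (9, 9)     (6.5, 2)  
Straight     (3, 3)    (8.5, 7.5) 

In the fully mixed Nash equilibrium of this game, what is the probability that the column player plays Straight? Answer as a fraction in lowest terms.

3/4

Let c be the probability that the column player plays Swerve. In a completely mixed equilibrium, the row player must be indifferent between Swerve and Straight.
The row player's expected payoff from Swerve is 9c + 6.5(1−c); from Straight it is 3c + 8.5(1−c).
Setting these equal: 2.5c + 6.5 = −5.5c + 8.5, so c = 1/4.
Therefore the column player plays Straight with probability 1 − 1/4 = 3/4.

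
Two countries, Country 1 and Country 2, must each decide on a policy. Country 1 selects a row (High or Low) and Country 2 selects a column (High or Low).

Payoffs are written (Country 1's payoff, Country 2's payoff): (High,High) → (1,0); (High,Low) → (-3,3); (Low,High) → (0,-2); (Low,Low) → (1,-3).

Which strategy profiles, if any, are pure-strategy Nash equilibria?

(High, High): Country 2 prefers Low (3 > 0) — not an equilibrium.
(High, Low): Country 1 prefers Low (1 > -3) — not an equilibrium.
(Low, High): Country 1 prefers High (1 > 0) — not an equilibrium.
(Low, Low): Country 2 prefers High (-2 > -3) — not an equilibrium.

none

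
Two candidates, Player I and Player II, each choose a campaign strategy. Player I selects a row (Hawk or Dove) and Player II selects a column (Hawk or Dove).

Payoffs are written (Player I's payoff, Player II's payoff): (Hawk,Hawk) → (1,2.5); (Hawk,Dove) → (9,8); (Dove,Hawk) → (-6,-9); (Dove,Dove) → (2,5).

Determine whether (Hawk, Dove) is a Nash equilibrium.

Yes

At (Hawk, Dove), Player I earns 9; switching to Dove would give 2, so Player I has no profitable deviation.
Player II earns 8; switching to Hawk would give 2.5, so Player II has no profitable deviation.
Neither player can gain by a unilateral deviation, so this profile is a Nash equilibrium.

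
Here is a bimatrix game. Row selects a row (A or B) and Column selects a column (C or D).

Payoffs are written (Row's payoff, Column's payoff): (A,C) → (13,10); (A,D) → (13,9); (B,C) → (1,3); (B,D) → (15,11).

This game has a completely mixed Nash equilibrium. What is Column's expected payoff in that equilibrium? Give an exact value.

First find x, the probability Row plays A, from Column's indifference between C and D: 10x + 3(1−x) = 9x + 11(1−x), giving x = 8/9.
Since Column is indifferent in equilibrium, Column's expected payoff equals the payoff from either column against (8/9, 1/9). Using C: 10(8/9) + 3(1/9) = 83/9.

83/9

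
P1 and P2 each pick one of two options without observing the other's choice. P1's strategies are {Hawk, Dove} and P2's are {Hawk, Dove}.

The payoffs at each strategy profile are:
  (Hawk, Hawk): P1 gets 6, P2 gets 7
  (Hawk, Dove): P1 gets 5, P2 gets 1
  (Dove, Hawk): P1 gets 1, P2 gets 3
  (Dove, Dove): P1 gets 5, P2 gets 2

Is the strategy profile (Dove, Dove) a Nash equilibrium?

No

At (Dove, Dove), P1 earns 5; switching to Hawk would give 5, so P1 has no profitable deviation.
P2 earns 2; switching to Hawk would give 3, so P2 would deviate.
Since at least one player can profitably deviate, this is not a Nash equilibrium.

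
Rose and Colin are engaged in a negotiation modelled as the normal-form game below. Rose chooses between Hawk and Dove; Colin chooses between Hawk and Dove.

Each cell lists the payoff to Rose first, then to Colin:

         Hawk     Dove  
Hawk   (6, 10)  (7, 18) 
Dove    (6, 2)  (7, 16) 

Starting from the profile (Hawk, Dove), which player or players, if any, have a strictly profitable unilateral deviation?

Rose at (Hawk, Dove) earns 7; deviating to Dove yields 7 — not better.
Colin earns 18; deviating to Hawk yields 10 — not better.
Neither player can strictly improve; the profile is a Nash equilibrium.

Neither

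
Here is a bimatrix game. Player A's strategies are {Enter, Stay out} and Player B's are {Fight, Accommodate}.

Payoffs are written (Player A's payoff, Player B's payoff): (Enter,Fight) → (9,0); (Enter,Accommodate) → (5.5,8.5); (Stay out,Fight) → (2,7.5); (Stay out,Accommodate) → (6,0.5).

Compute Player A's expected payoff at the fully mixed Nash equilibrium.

86/15

First find q, the probability Player B plays Fight, from Player A's indifference between Enter and Stay out: 9q + 5.5(1−q) = 2q + 6(1−q), giving q = 1/15.
Since Player A is indifferent in equilibrium, Player A's expected payoff equals the payoff from either row against (1/15, 14/15). Using Enter: 9(1/15) + 5.5(14/15) = 86/15.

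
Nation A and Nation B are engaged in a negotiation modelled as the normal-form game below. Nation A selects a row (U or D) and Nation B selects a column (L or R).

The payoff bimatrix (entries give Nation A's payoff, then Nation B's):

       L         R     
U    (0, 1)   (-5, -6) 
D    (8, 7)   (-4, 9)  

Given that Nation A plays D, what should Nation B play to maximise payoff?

R

Against D, Nation B earns 7 from L and 9 from R.
So R is the best response.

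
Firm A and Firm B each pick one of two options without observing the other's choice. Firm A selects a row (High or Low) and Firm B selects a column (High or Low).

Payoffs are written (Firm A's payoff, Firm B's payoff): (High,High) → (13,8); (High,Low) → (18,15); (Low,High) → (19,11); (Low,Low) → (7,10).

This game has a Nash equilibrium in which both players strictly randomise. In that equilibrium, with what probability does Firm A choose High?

Let r be the probability that Firm A plays High. In a completely mixed equilibrium, Firm B must be indifferent between High and Low.
Firm B's expected payoff from High is 8r + 11(1−r); from Low it is 15r + 10(1−r).
Setting these equal: −3r + 11 = 5r + 10, so r = 1/8.

1/8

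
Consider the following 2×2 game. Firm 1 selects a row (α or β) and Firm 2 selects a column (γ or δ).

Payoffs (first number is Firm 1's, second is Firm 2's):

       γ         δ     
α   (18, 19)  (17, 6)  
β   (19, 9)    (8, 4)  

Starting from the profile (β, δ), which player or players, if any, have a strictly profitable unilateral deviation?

Firm 1 at (β, δ) earns 8; deviating to α yields 17 — a strict improvement.
Firm 2 earns 4; deviating to γ yields 9 — a strict improvement.
Both Firm 1 and Firm 2 have strictly profitable deviations.

Both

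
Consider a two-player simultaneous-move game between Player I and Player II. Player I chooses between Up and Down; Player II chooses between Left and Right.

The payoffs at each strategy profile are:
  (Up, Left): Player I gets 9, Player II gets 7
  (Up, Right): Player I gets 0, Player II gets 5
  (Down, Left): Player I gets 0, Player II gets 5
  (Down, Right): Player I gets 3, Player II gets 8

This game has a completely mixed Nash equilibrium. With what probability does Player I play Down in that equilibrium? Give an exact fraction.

Let r be the probability that Player I plays Up. In a completely mixed equilibrium, Player II must be indifferent between Left and Right.
Player II's expected payoff from Left is 7r + 5(1−r); from Right it is 5r + 8(1−r).
Setting these equal: 2r + 5 = −3r + 8, so r = 3/5.
Therefore Player I plays Down with probability 1 − 3/5 = 2/5.

2/5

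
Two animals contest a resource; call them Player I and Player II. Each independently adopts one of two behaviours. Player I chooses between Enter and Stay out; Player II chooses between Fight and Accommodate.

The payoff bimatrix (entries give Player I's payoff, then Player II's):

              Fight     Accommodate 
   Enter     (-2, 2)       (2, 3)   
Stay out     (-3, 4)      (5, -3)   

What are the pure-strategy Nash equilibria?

none

(Enter, Fight): Player II prefers Accommodate (3 > 2) — not an equilibrium.
(Enter, Accommodate): Player I prefers Stay out (5 > 2) — not an equilibrium.
(Stay out, Fight): Player I prefers Enter (-2 > -3) — not an equilibrium.
(Stay out, Accommodate): Player II prefers Fight (4 > -3) — not an equilibrium.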